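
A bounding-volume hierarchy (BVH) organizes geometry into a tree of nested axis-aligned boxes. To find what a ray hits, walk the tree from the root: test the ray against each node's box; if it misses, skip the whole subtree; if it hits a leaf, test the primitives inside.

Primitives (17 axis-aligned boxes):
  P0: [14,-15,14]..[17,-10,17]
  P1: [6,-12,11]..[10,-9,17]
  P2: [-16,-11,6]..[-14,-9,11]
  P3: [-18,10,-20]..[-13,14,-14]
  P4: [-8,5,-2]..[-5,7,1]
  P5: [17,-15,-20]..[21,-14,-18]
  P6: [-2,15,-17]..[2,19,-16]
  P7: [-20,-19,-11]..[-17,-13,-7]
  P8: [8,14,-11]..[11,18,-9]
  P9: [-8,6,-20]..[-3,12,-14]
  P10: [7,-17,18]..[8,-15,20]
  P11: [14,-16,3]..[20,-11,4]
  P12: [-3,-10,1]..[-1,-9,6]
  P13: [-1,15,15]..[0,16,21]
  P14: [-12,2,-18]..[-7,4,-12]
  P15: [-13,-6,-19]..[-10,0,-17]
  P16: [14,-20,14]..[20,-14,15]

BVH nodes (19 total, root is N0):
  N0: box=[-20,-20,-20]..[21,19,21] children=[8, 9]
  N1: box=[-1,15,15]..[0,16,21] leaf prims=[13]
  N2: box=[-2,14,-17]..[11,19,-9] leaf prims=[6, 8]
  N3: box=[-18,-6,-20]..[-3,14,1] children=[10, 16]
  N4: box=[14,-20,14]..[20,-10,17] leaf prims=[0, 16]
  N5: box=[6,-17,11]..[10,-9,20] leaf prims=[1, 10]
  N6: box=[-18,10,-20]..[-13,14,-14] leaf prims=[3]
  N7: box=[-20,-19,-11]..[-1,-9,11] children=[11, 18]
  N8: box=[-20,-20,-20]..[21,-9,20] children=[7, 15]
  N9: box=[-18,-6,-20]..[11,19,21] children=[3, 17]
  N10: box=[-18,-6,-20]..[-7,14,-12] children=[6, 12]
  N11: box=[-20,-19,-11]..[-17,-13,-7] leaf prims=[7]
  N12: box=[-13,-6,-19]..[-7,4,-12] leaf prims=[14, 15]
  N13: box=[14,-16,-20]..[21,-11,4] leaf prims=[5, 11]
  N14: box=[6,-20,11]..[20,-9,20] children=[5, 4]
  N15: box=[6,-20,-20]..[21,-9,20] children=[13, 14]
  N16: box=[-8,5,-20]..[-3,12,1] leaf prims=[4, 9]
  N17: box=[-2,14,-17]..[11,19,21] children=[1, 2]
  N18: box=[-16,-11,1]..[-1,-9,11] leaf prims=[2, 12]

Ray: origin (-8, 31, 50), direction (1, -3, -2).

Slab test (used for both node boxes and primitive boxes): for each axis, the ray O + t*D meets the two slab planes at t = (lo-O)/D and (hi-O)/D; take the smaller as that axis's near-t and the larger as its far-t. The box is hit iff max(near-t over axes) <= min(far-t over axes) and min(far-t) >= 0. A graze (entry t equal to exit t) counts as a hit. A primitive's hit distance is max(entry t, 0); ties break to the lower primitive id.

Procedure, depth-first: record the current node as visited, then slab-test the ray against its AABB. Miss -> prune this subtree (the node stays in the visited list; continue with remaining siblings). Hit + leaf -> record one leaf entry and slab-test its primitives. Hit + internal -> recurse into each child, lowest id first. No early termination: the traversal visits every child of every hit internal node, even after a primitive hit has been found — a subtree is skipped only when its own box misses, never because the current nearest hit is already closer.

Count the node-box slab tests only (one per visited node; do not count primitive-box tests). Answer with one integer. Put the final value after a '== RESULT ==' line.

Trace the traversal:
N0 x:[-12,29] y:[4,17] z:[29/2,35] -> hit [29/2,17], descend [8, 9]
  N8 x:[-12,29] y:[40/3,17] z:[15,35] -> hit [15,17], descend [7, 15]
    N7 x:[-12,7] y:[40/3,50/3] z:[39/2,61/2] -> miss, prune
    N15 x:[14,29] y:[40/3,17] z:[15,35] -> hit [15,17], descend [13, 14]
      N13 x:[22,29] y:[14,47/3] z:[23,35] -> miss, prune
      N14 x:[14,28] y:[40/3,17] z:[15,39/2] -> hit [15,17], descend [4, 5]
        N4 x:[22,28] y:[41/3,17] z:[33/2,18] -> miss, prune
        N5 x:[14,18] y:[40/3,16] z:[15,39/2] -> hit [15,16] leaf, test {P1(miss), P10@t=46/3}
  N9 x:[-10,19] y:[4,37/3] z:[29/2,35] -> miss, prune

9 AABB tests over nodes [0, 8, 7, 15, 13, 14, 4, 5, 9]; 1 leaf entered; closest P10.

== RESULT ==
9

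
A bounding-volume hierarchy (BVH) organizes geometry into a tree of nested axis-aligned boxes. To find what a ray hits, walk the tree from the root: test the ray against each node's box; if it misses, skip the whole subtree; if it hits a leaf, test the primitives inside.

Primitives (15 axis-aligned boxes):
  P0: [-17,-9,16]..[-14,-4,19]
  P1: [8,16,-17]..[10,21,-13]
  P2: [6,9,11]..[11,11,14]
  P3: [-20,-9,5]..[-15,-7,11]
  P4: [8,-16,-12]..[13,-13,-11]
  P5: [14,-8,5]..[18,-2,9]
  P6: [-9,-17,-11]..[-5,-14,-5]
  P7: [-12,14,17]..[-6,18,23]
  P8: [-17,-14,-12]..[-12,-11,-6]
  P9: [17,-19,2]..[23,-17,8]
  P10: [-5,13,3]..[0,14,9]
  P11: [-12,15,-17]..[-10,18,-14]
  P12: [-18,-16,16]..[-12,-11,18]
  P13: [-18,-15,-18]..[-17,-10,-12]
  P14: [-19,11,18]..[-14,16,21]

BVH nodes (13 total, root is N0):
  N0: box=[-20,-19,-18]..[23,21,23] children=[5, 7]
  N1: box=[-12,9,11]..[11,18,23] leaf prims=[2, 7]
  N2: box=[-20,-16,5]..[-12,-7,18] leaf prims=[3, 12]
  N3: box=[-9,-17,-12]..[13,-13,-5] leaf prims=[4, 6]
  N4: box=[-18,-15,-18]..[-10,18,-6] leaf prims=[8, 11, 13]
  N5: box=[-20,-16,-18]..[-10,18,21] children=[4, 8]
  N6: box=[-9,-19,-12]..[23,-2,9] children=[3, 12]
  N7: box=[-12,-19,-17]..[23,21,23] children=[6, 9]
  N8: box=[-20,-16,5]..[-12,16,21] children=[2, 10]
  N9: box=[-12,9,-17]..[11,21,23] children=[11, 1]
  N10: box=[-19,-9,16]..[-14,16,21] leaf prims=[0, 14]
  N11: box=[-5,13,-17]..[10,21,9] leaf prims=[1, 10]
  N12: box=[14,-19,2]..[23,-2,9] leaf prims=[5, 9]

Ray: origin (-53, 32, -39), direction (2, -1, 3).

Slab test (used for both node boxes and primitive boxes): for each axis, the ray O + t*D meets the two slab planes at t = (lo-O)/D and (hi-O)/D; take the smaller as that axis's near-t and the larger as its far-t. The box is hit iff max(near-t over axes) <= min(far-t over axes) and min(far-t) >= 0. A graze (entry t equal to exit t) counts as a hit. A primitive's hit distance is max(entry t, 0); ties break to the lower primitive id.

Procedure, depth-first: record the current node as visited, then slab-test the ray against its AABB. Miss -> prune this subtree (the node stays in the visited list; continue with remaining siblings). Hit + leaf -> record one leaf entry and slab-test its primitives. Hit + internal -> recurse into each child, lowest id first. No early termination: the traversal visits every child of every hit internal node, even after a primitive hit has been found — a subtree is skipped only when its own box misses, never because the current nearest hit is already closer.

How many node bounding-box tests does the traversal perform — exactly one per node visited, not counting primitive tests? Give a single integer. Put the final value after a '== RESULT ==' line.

Walk:
N0 x:[33/2,38] y:[11,51] z:[7,62/3] -> hit [33/2,62/3], descend [5, 7]
  N5 x:[33/2,43/2] y:[14,48] z:[7,20] -> hit [33/2,20], descend [4, 8]
    N4 x:[35/2,43/2] y:[14,47] z:[7,11] -> miss, prune
    N8 x:[33/2,41/2] y:[16,48] z:[44/3,20] -> hit [33/2,20], descend [2, 10]
      N2 x:[33/2,41/2] y:[39,48] z:[44/3,19] -> miss, prune
      N10 x:[17,39/2] y:[16,41] z:[55/3,20] -> hit [55/3,39/2] leaf, test {P0(miss), P14@t=19}
  N7 x:[41/2,38] y:[11,51] z:[22/3,62/3] -> hit [41/2,62/3], descend [6, 9]
    N6 x:[22,38] y:[34,51] z:[9,16] -> miss, prune
    N9 x:[41/2,32] y:[11,23] z:[22/3,62/3] -> hit [41/2,62/3], descend [1, 11]
      N1 x:[41/2,32] y:[14,23] z:[50/3,62/3] -> hit [41/2,62/3] leaf, test {P2(miss), P7(miss)}
      N11 x:[24,63/2] y:[11,19] z:[22/3,16] -> miss, prune

order=[0, 5, 4, 8, 2, 10, 7, 6, 9, 1, 11]  |boxes|=11  |leaves|=2  hit=P14

== RESULT ==
11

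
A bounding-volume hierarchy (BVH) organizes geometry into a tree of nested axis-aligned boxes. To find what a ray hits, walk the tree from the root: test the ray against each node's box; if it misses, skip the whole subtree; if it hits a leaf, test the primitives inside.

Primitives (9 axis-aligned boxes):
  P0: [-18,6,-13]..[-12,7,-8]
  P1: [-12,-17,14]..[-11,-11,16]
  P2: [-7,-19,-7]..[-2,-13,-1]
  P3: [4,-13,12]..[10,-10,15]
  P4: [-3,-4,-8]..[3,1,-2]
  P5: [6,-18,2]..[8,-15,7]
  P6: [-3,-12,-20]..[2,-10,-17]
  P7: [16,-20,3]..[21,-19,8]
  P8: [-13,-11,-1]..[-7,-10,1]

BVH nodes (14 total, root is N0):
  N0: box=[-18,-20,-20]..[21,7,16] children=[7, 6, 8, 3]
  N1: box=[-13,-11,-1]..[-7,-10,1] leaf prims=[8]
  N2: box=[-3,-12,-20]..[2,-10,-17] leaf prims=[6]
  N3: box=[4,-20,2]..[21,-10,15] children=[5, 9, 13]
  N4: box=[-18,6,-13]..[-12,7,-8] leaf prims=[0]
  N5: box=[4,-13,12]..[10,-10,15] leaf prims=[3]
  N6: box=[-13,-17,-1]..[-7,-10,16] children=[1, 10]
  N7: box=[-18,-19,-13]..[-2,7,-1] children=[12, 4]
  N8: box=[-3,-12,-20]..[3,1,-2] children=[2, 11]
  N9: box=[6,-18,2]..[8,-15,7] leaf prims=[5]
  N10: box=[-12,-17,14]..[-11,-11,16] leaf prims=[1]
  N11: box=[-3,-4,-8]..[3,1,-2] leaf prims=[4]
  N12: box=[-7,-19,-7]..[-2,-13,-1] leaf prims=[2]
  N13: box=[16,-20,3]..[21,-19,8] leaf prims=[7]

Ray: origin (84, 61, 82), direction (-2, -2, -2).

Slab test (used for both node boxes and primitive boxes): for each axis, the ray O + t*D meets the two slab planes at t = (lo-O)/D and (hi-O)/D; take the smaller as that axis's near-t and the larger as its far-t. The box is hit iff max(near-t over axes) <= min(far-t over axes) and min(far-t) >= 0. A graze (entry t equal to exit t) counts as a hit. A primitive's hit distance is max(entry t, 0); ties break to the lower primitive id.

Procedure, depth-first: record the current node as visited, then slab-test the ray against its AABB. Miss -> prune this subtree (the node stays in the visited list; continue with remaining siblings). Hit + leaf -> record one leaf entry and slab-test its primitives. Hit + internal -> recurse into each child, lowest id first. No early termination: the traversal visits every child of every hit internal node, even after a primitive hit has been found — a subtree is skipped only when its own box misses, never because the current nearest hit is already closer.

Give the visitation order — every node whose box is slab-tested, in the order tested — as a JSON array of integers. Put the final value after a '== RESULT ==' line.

Traverse from the root:
N0 x:[63/2,51] y:[27,81/2] z:[33,51] -> hit [33,81/2], descend [3, 6, 7, 8]
  N3 x:[63/2,40] y:[71/2,81/2] z:[67/2,40] -> hit [71/2,40], descend [5, 9, 13]
    N5 x:[37,40] y:[71/2,37] z:[67/2,35] -> miss, prune
    N9 x:[38,39] y:[38,79/2] z:[75/2,40] -> hit [38,39] leaf, test {P5@t=38}
    N13 x:[63/2,34] y:[40,81/2] z:[37,79/2] -> miss, prune
  N6 x:[91/2,97/2] y:[71/2,39] z:[33,83/2] -> miss, prune
  N7 x:[43,51] y:[27,40] z:[83/2,95/2] -> miss, prune
  N8 x:[81/2,87/2] y:[30,73/2] z:[42,51] -> miss, prune

Summary -> nodes [0, 3, 5, 9, 13, 6, 7, 8]; box-tests=8; leaf-entries=1; first=P5

== RESULT ==
[0, 3, 5, 9, 13, 6, 7, 8]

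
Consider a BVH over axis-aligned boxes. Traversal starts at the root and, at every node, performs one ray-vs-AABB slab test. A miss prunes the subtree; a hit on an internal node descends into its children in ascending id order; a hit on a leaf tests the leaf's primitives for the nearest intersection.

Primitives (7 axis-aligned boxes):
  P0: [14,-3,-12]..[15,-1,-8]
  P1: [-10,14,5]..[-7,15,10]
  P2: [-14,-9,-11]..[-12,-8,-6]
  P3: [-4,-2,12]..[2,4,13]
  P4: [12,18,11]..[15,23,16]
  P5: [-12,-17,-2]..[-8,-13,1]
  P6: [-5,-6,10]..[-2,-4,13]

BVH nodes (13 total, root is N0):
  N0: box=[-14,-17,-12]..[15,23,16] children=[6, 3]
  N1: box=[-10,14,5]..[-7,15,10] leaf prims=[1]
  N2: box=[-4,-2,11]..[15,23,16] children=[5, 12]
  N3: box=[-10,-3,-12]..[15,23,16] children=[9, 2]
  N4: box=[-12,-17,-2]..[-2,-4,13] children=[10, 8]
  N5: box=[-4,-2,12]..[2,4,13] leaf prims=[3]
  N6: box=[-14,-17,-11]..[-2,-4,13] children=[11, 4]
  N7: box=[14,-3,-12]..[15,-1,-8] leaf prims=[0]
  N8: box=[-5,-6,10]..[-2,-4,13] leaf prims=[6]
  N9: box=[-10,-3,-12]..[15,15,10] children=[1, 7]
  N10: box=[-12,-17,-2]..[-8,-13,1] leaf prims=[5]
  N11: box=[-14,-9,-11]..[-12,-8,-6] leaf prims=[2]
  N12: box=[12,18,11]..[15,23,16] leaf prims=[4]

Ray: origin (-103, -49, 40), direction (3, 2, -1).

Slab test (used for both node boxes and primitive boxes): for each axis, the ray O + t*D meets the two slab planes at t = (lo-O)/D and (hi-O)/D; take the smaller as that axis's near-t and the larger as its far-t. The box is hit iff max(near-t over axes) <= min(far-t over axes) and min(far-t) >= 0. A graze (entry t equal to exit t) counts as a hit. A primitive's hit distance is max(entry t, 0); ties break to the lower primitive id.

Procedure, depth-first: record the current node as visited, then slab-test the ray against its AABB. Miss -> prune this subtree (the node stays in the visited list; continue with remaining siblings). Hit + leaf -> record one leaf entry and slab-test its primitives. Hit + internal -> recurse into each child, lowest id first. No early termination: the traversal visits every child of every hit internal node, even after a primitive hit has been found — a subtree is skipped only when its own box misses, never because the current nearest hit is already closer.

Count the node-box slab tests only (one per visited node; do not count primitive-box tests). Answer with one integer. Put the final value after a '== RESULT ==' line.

Walk:
N0 x:[89/3,118/3] y:[16,36] z:[24,52] -> hit [89/3,36], descend [3, 6]
  N3 x:[31,118/3] y:[23,36] z:[24,52] -> hit [31,36], descend [2, 9]
    N2 x:[33,118/3] y:[47/2,36] z:[24,29] -> miss, prune
    N9 x:[31,118/3] y:[23,32] z:[30,52] -> hit [31,32], descend [1, 7]
      N1 x:[31,32] y:[63/2,32] z:[30,35] -> hit [63/2,32] leaf, test {P1@t=63/2}
      N7 x:[39,118/3] y:[23,24] z:[48,52] -> miss, prune
  N6 x:[89/3,101/3] y:[16,45/2] z:[27,51] -> miss, prune

Visited [0, 3, 2, 9, 1, 7, 6]. Tests: 7 box, 1 leaf. Nearest: P1.

== RESULT ==
7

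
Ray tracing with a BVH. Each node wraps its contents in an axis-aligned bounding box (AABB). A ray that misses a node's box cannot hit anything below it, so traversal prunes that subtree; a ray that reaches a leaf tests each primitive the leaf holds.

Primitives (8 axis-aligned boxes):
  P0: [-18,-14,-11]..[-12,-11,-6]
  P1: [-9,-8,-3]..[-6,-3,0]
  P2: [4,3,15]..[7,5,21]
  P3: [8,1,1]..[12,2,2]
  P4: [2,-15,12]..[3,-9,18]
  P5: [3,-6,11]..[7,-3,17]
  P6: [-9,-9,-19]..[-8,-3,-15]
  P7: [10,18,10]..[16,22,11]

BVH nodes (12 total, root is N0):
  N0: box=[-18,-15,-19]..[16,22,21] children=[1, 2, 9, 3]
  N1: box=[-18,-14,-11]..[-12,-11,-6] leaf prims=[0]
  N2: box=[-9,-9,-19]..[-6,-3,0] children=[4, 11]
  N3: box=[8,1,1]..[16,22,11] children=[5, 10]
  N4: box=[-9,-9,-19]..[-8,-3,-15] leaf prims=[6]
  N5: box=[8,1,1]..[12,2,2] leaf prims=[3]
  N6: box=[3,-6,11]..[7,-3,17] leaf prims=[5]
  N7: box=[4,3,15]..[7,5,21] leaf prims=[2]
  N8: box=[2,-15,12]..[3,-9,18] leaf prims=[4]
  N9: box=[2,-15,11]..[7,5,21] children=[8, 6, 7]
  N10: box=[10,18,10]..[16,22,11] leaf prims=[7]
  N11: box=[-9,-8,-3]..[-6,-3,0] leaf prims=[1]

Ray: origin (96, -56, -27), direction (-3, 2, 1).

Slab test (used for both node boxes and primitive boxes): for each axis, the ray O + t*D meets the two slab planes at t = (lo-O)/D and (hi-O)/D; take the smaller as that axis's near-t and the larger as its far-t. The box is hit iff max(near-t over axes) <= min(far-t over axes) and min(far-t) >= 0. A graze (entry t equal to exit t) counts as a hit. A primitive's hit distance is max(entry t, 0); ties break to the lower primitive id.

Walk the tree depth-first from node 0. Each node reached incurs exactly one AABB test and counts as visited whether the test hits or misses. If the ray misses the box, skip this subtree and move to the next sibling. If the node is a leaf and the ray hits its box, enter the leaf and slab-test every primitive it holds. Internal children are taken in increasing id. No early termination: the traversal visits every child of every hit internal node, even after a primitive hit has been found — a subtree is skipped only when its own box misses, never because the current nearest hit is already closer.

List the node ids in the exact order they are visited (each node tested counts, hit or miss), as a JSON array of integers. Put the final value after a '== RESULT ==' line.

Walk:
N0 x:[80/3,38] y:[41/2,39] z:[8,48] -> hit [80/3,38], descend [1, 2, 3, 9]
  N1 x:[36,38] y:[21,45/2] z:[16,21] -> miss, prune
  N2 x:[34,35] y:[47/2,53/2] z:[8,27] -> miss, prune
  N3 x:[80/3,88/3] y:[57/2,39] z:[28,38] -> hit [57/2,88/3], descend [5, 10]
    N5 x:[28,88/3] y:[57/2,29] z:[28,29] -> hit [57/2,29] leaf, test {P3@t=57/2}
    N10 x:[80/3,86/3] y:[37,39] z:[37,38] -> miss, prune
  N9 x:[89/3,94/3] y:[41/2,61/2] z:[38,48] -> miss, prune

Visited [0, 1, 2, 3, 5, 10, 9]. Tests: 7 box, 1 leaf. Nearest: P3.

== RESULT ==
[0, 1, 2, 3, 5, 10, 9]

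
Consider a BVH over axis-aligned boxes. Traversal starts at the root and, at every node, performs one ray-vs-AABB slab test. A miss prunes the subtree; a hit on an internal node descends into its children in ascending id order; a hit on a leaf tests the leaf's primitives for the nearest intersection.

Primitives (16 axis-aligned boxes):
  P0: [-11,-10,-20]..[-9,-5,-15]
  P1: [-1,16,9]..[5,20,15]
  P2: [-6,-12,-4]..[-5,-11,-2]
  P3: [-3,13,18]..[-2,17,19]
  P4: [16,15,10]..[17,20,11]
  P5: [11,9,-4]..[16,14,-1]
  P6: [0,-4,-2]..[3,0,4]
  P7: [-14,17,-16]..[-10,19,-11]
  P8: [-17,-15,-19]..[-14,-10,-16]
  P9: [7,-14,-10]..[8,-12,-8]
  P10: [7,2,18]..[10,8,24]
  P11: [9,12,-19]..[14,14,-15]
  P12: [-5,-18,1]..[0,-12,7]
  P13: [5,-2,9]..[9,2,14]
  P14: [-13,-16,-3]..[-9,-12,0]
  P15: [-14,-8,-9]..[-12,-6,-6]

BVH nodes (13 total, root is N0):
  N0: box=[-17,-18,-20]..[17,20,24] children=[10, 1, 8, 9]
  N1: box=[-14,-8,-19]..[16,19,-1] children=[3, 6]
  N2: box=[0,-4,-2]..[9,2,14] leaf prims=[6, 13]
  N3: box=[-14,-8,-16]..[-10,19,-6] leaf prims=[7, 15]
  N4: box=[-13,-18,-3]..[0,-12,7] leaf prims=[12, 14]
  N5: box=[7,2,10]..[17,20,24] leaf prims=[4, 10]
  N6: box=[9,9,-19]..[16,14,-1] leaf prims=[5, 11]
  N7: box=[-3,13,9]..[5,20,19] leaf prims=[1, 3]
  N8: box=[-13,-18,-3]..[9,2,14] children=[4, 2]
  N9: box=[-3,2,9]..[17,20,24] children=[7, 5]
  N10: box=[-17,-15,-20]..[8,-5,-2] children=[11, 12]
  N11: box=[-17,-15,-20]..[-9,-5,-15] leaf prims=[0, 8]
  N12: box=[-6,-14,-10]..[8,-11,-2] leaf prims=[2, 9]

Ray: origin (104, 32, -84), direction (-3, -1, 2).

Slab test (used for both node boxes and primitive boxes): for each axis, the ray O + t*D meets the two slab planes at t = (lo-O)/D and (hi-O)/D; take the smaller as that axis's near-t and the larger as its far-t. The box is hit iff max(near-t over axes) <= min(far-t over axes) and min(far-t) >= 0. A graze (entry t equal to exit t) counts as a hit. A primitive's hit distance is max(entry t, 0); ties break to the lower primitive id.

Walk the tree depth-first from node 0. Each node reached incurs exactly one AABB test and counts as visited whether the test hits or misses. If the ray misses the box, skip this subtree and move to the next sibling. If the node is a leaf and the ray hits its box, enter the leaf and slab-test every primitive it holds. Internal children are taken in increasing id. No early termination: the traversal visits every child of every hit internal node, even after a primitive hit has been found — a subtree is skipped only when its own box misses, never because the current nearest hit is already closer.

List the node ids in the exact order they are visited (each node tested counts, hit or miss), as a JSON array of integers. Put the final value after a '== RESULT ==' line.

Walk:
N0 x:[29,121/3] y:[12,50] z:[32,54] -> hit [32,121/3], descend [1, 8, 9, 10]
  N1 x:[88/3,118/3] y:[13,40] z:[65/2,83/2] -> hit [65/2,118/3], descend [3, 6]
    N3 x:[38,118/3] y:[13,40] z:[34,39] -> hit [38,39] leaf, test {P7(miss), P15@t=116/3}
    N6 x:[88/3,95/3] y:[18,23] z:[65/2,83/2] -> miss, prune
  N8 x:[95/3,39] y:[30,50] z:[81/2,49] -> miss, prune
  N9 x:[29,107/3] y:[12,30] z:[93/2,54] -> miss, prune
  N10 x:[32,121/3] y:[37,47] z:[32,41] -> hit [37,121/3], descend [11, 12]
    N11 x:[113/3,121/3] y:[37,47] z:[32,69/2] -> miss, prune
    N12 x:[32,110/3] y:[43,46] z:[37,41] -> miss, prune

order=[0, 1, 3, 6, 8, 9, 10, 11, 12]  |boxes|=9  |leaves|=1  hit=P15

== RESULT ==
[0, 1, 3, 6, 8, 9, 10, 11, 12]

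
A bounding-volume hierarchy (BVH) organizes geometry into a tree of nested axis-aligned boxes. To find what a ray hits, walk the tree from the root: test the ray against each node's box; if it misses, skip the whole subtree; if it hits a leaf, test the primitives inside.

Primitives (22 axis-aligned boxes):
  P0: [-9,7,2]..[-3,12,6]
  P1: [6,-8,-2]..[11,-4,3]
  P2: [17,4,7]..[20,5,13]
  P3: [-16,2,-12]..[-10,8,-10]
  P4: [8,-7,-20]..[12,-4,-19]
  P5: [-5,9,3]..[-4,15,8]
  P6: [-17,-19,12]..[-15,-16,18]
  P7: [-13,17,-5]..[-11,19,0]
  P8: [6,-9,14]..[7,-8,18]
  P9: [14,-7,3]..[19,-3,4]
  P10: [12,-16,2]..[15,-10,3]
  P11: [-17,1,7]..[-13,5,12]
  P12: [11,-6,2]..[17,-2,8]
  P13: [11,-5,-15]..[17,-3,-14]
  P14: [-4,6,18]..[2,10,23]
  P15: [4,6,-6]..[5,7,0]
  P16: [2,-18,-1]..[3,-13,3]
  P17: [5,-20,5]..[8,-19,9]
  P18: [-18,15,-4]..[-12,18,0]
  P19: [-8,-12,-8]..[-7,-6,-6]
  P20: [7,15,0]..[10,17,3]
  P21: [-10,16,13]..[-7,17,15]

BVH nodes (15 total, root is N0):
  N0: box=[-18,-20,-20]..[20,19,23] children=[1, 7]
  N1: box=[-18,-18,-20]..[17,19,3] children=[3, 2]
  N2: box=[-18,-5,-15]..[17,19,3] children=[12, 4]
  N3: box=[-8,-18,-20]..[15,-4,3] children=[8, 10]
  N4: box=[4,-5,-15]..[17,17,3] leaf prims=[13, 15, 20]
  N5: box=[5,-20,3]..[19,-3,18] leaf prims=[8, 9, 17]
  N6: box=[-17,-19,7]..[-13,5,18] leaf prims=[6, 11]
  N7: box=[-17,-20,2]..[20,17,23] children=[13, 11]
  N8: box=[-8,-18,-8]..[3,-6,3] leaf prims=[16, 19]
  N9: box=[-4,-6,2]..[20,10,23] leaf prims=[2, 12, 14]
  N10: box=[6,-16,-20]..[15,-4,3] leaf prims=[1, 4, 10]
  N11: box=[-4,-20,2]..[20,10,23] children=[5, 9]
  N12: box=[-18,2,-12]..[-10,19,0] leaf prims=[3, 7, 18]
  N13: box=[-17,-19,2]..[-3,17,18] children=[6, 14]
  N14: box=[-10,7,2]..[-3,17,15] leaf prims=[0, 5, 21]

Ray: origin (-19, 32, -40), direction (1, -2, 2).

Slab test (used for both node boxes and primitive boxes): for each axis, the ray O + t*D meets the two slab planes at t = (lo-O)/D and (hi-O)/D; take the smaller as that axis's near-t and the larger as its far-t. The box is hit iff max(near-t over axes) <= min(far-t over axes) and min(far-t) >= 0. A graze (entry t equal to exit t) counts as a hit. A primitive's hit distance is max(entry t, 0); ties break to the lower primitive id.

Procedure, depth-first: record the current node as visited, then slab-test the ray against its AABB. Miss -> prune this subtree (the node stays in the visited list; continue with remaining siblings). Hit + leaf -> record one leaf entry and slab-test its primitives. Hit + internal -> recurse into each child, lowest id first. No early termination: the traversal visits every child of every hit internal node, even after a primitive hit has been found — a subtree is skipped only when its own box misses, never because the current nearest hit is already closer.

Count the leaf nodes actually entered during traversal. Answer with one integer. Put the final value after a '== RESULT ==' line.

Trace the traversal:
N0 x:[1,39] y:[13/2,26] z:[10,63/2] -> hit [10,26], descend [1, 7]
  N1 x:[1,36] y:[13/2,25] z:[10,43/2] -> hit [10,43/2], descend [2, 3]
    N2 x:[1,36] y:[13/2,37/2] z:[25/2,43/2] -> hit [25/2,37/2], descend [4, 12]
      N4 x:[23,36] y:[15/2,37/2] z:[25/2,43/2] -> miss, prune
      N12 x:[1,9] y:[13/2,15] z:[14,20] -> miss, prune
    N3 x:[11,34] y:[18,25] z:[10,43/2] -> hit [18,43/2], descend [8, 10]
      N8 x:[11,22] y:[19,25] z:[16,43/2] -> hit [19,43/2] leaf, test {P16(miss), P19(miss)}
      N10 x:[25,34] y:[18,24] z:[10,43/2] -> miss, prune
  N7 x:[2,39] y:[15/2,26] z:[21,63/2] -> hit [21,26], descend [11, 13]
    N11 x:[15,39] y:[11,26] z:[21,63/2] -> hit [21,26], descend [5, 9]
      N5 x:[24,38] y:[35/2,26] z:[43/2,29] -> hit [24,26] leaf, test {P8(miss), P9(miss), P17(miss)}
      N9 x:[15,39] y:[11,19] z:[21,63/2] -> miss, prune
    N13 x:[2,16] y:[15/2,51/2] z:[21,29] -> miss, prune

order=[0, 1, 2, 4, 12, 3, 8, 10, 7, 11, 5, 9, 13]  |boxes|=13  |leaves|=2  hit=miss

== RESULT ==
2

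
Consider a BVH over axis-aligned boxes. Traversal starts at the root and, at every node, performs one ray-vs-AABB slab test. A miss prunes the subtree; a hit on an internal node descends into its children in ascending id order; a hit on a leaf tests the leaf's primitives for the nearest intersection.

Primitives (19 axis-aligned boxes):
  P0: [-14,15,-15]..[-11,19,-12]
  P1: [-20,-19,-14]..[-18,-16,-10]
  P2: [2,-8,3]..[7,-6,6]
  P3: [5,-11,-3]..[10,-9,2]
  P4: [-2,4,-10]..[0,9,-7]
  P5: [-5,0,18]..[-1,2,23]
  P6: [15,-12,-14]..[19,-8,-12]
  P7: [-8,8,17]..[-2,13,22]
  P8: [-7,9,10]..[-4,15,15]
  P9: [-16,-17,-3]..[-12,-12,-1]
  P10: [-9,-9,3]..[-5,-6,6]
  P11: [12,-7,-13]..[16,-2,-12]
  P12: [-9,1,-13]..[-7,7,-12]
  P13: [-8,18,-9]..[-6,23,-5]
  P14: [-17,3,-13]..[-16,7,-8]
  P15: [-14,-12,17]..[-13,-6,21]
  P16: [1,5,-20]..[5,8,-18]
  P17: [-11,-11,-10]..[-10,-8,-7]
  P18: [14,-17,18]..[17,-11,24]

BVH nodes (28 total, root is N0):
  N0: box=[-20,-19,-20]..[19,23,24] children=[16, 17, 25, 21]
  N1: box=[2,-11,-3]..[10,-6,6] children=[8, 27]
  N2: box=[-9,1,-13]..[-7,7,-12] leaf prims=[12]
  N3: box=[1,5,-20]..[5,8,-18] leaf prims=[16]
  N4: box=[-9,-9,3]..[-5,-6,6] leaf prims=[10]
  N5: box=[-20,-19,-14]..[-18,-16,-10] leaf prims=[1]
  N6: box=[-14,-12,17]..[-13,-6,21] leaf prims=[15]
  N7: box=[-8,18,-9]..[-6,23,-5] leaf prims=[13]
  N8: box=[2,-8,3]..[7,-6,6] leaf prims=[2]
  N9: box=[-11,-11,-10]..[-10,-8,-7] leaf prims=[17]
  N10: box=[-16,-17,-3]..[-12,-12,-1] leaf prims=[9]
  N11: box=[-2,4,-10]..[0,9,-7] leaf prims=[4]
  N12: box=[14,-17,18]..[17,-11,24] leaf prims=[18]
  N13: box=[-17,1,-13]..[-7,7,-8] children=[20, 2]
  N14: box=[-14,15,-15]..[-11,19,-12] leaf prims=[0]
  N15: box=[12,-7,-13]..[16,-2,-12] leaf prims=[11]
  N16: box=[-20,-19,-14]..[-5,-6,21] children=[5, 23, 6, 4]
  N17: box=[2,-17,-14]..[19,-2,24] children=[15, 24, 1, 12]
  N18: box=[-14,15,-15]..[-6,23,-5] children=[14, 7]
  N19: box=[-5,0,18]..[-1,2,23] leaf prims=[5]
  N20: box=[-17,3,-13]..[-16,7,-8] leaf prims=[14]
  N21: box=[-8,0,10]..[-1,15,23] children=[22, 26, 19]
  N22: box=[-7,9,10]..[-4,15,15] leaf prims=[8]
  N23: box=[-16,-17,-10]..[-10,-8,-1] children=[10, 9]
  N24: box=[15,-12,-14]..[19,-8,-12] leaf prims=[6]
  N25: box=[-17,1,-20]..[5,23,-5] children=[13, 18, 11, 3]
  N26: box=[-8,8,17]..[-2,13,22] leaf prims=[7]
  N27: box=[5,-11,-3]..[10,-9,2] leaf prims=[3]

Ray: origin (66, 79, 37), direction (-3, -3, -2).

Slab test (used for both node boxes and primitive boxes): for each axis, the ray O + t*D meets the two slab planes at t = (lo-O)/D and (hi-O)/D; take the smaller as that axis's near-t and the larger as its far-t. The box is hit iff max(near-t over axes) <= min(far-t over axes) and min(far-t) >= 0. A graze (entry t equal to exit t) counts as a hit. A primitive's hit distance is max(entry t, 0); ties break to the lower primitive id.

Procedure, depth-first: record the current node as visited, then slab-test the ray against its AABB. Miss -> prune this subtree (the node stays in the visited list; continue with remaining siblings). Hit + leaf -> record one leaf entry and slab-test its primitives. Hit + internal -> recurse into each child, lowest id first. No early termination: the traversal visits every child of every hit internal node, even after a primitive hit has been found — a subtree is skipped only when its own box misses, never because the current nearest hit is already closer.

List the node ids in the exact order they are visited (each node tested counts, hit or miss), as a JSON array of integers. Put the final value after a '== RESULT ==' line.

Traverse from the root:
N0 x:[47/3,86/3] y:[56/3,98/3] z:[13/2,57/2] -> hit [56/3,57/2], descend [16, 17, 21, 25]
  N16 x:[71/3,86/3] y:[85/3,98/3] z:[8,51/2] -> miss, prune
  N17 x:[47/3,64/3] y:[27,32] z:[13/2,51/2] -> miss, prune
  N21 x:[67/3,74/3] y:[64/3,79/3] z:[7,27/2] -> miss, prune
  N25 x:[61/3,83/3] y:[56/3,26] z:[21,57/2] -> hit [21,26], descend [3, 11, 13, 18]
    N3 x:[61/3,65/3] y:[71/3,74/3] z:[55/2,57/2] -> miss, prune
    N11 x:[22,68/3] y:[70/3,25] z:[22,47/2] -> miss, prune
    N13 x:[73/3,83/3] y:[24,26] z:[45/2,25] -> hit [73/3,25], descend [2, 20]
      N2 x:[73/3,25] y:[24,26] z:[49/2,25] -> hit [49/2,25] leaf, test {P12@t=49/2}
      N20 x:[82/3,83/3] y:[24,76/3] z:[45/2,25] -> miss, prune
    N18 x:[24,80/3] y:[56/3,64/3] z:[21,26] -> miss, prune

Summary -> nodes [0, 16, 17, 21, 25, 3, 11, 13, 2, 20, 18]; box-tests=11; leaf-entries=1; first=P12

== RESULT ==
[0, 16, 17, 21, 25, 3, 11, 13, 2, 20, 18]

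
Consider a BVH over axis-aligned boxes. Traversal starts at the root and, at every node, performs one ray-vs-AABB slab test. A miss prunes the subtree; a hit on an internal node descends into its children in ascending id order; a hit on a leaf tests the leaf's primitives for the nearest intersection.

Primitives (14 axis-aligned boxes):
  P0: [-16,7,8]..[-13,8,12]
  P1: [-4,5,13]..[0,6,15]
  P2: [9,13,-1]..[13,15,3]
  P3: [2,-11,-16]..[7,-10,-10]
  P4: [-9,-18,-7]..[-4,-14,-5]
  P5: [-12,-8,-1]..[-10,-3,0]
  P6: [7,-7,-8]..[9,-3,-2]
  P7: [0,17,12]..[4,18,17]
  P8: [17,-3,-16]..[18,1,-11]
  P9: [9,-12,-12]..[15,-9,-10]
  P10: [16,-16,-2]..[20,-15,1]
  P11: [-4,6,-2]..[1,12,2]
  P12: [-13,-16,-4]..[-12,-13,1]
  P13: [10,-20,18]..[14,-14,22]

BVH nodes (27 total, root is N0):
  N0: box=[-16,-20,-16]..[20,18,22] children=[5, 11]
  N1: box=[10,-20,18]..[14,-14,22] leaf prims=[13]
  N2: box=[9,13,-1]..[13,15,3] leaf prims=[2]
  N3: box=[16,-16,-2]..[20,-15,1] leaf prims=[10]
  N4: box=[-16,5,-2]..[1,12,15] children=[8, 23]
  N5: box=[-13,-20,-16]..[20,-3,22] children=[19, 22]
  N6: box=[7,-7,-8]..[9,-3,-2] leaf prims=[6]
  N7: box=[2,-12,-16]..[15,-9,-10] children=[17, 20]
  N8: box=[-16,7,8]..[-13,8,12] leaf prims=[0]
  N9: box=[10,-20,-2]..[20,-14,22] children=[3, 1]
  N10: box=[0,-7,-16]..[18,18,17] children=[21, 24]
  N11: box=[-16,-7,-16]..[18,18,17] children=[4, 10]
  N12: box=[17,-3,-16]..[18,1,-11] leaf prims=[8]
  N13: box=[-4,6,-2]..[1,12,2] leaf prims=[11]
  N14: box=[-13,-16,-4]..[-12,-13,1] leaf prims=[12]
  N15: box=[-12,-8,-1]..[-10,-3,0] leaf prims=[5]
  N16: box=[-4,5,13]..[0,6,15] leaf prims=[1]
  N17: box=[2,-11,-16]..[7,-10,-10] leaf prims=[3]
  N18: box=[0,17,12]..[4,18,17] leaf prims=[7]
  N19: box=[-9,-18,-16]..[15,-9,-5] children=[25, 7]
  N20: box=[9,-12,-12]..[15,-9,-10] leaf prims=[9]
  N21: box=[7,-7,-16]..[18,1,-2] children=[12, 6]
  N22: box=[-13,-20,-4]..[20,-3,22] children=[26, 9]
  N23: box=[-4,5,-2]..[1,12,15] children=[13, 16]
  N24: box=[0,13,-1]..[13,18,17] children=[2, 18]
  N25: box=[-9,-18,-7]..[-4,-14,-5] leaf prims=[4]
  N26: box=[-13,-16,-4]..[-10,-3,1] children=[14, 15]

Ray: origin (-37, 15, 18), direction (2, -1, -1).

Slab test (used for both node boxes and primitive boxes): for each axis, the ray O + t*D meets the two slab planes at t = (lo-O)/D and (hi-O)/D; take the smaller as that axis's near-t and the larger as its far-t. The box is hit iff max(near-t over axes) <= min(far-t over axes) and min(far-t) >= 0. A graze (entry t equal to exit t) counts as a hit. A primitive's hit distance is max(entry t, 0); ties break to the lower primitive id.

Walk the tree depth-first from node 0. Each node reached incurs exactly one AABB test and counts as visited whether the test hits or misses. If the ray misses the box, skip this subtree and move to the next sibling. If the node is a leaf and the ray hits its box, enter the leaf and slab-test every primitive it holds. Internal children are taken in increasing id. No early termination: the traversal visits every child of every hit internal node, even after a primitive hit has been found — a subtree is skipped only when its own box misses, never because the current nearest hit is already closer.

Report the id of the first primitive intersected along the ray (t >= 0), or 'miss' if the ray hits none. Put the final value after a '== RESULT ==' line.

Trace the traversal:
N0 x:[21/2,57/2] y:[-3,35] z:[-4,34] -> hit [21/2,57/2], descend [5, 11]
  N5 x:[12,57/2] y:[18,35] z:[-4,34] -> hit [18,57/2], descend [19, 22]
    N19 x:[14,26] y:[24,33] z:[23,34] -> hit [24,26], descend [7, 25]
      N7 x:[39/2,26] y:[24,27] z:[28,34] -> miss, prune
      N25 x:[14,33/2] y:[29,33] z:[23,25] -> miss, prune
    N22 x:[12,57/2] y:[18,35] z:[-4,22] -> hit [18,22], descend [9, 26]
      N9 x:[47/2,57/2] y:[29,35] z:[-4,20] -> miss, prune
      N26 x:[12,27/2] y:[18,31] z:[17,22] -> miss, prune
  N11 x:[21/2,55/2] y:[-3,22] z:[1,34] -> hit [21/2,22], descend [4, 10]
    N4 x:[21/2,19] y:[3,10] z:[3,20] -> miss, prune
    N10 x:[37/2,55/2] y:[-3,22] z:[1,34] -> hit [37/2,22], descend [21, 24]
      N21 x:[22,55/2] y:[14,22] z:[20,34] -> hit [22,22], descend [6, 12]
        N6 x:[22,23] y:[18,22] z:[20,26] -> hit [22,22] leaf, test {P6@t=22}
        N12 x:[27,55/2] y:[14,18] z:[29,34] -> miss, prune
      N24 x:[37/2,25] y:[-3,2] z:[1,19] -> miss, prune

Visited [0, 5, 19, 7, 25, 22, 9, 26, 11, 4, 10, 21, 6, 12, 24]. Tests: 15 box, 1 leaf. Nearest: P6.

== RESULT ==
6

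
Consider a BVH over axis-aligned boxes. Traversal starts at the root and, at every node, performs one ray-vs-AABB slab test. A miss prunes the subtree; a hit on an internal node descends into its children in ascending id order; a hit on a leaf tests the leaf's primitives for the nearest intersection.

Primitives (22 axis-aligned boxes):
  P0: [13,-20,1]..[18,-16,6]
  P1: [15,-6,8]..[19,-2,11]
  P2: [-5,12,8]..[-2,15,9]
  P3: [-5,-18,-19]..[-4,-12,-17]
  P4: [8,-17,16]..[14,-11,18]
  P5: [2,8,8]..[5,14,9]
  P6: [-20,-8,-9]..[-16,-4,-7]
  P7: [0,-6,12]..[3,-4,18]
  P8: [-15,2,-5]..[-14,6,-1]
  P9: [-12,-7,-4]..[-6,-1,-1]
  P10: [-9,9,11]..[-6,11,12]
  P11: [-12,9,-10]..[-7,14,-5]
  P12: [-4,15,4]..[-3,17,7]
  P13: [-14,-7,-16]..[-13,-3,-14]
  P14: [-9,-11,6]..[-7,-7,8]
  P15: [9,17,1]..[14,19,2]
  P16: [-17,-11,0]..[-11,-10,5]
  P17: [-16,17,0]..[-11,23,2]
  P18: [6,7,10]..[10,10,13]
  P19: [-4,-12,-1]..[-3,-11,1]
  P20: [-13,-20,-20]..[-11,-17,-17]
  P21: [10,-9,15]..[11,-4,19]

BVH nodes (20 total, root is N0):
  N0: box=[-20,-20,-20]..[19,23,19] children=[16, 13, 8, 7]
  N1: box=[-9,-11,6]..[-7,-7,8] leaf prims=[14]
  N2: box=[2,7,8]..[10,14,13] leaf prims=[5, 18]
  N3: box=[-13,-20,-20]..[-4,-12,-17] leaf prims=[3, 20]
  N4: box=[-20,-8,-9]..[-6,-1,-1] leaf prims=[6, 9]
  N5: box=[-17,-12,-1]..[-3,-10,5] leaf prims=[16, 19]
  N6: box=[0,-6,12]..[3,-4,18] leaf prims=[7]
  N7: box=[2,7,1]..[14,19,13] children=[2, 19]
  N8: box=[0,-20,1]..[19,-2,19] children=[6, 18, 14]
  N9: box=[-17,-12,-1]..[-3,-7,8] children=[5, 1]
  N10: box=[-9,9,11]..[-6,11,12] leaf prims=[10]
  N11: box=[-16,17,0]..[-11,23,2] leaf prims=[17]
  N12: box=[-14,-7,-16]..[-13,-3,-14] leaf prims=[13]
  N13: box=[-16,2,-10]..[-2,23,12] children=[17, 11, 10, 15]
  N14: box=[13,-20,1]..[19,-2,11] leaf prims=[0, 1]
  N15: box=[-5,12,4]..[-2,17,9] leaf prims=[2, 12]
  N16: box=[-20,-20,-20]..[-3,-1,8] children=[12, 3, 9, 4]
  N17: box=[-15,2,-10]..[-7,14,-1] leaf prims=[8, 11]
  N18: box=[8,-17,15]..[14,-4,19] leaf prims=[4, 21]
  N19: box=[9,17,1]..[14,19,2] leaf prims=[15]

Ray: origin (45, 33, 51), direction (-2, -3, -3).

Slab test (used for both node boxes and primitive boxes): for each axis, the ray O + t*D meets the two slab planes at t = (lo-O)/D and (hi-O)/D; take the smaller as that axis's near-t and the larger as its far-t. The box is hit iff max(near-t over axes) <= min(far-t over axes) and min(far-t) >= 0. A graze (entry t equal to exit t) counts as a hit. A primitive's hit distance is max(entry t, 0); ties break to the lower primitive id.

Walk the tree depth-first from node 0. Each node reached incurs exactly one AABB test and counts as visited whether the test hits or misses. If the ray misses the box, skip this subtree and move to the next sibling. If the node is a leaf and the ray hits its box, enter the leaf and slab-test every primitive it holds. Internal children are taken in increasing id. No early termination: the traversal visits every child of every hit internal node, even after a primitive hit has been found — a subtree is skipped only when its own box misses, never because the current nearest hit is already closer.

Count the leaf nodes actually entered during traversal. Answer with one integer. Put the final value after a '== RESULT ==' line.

Traverse from the root:
N0 x:[13,65/2] y:[10/3,53/3] z:[32/3,71/3] -> hit [13,53/3], descend [7, 8, 13, 16]
  N7 x:[31/2,43/2] y:[14/3,26/3] z:[38/3,50/3] -> miss, prune
  N8 x:[13,45/2] y:[35/3,53/3] z:[32/3,50/3] -> hit [13,50/3], descend [6, 14, 18]
    N6 x:[21,45/2] y:[37/3,13] z:[11,13] -> miss, prune
    N14 x:[13,16] y:[35/3,53/3] z:[40/3,50/3] -> hit [40/3,16] leaf, test {P0(miss), P1(miss)}
    N18 x:[31/2,37/2] y:[37/3,50/3] z:[32/3,12] -> miss, prune
  N13 x:[47/2,61/2] y:[10/3,31/3] z:[13,61/3] -> miss, prune
  N16 x:[24,65/2] y:[34/3,53/3] z:[43/3,71/3] -> miss, prune

order=[0, 7, 8, 6, 14, 18, 13, 16]  |boxes|=8  |leaves|=1  hit=miss

== RESULT ==
1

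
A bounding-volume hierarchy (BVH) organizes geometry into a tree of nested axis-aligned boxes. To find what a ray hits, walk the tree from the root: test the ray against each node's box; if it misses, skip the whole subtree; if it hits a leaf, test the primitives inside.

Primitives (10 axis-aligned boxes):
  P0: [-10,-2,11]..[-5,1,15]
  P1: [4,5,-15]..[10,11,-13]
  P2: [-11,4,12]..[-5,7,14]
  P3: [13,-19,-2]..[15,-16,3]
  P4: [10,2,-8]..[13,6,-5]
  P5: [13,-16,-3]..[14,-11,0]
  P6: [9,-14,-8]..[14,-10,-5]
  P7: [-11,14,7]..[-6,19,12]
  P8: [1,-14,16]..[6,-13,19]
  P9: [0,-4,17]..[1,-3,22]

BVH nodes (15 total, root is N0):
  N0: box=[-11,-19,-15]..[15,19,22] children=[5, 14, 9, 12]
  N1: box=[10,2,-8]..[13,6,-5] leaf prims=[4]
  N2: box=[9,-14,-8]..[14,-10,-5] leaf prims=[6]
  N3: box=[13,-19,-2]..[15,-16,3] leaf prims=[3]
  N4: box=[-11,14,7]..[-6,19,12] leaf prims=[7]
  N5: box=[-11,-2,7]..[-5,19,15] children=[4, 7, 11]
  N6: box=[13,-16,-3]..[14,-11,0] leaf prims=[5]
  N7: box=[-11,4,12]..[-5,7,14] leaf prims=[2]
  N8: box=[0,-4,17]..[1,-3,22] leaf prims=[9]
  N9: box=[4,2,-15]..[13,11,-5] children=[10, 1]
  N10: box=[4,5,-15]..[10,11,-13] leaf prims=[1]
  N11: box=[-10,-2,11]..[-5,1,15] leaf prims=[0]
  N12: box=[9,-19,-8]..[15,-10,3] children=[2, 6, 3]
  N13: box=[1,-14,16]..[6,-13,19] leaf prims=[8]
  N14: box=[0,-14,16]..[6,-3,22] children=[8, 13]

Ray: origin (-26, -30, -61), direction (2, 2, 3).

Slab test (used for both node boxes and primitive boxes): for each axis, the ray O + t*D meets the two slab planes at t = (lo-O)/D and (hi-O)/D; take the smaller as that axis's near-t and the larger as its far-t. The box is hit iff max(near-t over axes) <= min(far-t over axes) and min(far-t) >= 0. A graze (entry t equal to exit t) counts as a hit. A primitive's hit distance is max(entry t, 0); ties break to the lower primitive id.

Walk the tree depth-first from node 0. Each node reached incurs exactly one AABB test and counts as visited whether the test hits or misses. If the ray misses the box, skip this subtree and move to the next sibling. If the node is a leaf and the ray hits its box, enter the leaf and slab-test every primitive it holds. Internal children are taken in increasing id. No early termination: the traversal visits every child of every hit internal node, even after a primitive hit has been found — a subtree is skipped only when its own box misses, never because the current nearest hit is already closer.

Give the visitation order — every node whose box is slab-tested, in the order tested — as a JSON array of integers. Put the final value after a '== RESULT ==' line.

Walk:
N0 x:[15/2,41/2] y:[11/2,49/2] z:[46/3,83/3] -> hit [46/3,41/2], descend [5, 9, 12, 14]
  N5 x:[15/2,21/2] y:[14,49/2] z:[68/3,76/3] -> miss, prune
  N9 x:[15,39/2] y:[16,41/2] z:[46/3,56/3] -> hit [16,56/3], descend [1, 10]
    N1 x:[18,39/2] y:[16,18] z:[53/3,56/3] -> hit [18,18] leaf, test {P4@t=18}
    N10 x:[15,18] y:[35/2,41/2] z:[46/3,16] -> miss, prune
  N12 x:[35/2,41/2] y:[11/2,10] z:[53/3,64/3] -> miss, prune
  N14 x:[13,16] y:[8,27/2] z:[77/3,83/3] -> miss, prune

Visited [0, 5, 9, 1, 10, 12, 14]. Tests: 7 box, 1 leaf. Nearest: P4.

== RESULT ==
[0, 5, 9, 1, 10, 12, 14]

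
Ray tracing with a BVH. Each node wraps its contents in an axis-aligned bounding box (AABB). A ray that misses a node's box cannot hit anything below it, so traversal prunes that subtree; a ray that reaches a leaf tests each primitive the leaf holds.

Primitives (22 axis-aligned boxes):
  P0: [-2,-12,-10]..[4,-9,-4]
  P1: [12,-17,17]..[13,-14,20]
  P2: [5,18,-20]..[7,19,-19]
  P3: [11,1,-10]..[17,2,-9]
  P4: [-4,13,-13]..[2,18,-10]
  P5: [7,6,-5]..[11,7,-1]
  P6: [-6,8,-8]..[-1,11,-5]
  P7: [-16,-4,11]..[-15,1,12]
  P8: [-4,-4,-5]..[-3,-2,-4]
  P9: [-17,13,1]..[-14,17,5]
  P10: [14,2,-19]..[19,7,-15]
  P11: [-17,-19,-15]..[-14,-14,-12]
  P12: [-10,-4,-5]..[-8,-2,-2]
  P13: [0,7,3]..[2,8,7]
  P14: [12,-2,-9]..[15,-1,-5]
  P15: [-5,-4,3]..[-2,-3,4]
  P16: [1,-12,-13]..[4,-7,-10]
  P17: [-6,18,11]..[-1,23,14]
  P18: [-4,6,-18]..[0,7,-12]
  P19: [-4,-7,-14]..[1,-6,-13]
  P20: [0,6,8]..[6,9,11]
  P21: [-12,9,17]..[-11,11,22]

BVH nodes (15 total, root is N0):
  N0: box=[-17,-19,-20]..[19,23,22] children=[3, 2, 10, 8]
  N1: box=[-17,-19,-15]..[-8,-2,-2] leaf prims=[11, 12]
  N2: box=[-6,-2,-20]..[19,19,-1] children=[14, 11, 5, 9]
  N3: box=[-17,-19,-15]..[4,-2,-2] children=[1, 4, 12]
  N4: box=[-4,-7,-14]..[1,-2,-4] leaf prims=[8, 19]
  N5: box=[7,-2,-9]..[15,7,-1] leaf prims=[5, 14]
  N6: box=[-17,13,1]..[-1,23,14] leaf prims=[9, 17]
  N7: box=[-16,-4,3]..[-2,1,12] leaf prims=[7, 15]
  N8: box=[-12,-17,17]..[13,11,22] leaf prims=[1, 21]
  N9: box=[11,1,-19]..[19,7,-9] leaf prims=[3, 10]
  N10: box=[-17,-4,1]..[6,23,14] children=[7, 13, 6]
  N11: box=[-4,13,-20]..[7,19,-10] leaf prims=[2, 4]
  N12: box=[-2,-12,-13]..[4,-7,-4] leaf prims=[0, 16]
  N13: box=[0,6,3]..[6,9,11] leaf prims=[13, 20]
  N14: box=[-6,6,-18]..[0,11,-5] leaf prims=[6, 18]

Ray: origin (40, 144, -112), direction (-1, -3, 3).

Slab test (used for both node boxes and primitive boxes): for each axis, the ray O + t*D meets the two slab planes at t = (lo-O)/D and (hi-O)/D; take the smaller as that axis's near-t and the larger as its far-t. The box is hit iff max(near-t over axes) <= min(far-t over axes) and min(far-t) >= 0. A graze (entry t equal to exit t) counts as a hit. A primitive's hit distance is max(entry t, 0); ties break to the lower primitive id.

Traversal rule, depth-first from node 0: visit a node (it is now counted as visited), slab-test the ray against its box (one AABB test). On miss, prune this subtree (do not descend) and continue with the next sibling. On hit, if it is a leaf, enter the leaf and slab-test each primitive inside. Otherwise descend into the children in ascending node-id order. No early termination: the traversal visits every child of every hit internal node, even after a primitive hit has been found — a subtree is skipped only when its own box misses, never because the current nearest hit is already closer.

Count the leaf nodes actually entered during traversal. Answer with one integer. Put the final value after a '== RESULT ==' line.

Traverse from the root:
N0 x:[21,57] y:[121/3,163/3] z:[92/3,134/3] -> hit [121/3,134/3], descend [2, 3, 8, 10]
  N2 x:[21,46] y:[125/3,146/3] z:[92/3,37] -> miss, prune
  N3 x:[36,57] y:[146/3,163/3] z:[97/3,110/3] -> miss, prune
  N8 x:[27,52] y:[133/3,161/3] z:[43,134/3] -> hit [133/3,134/3] leaf, test {P1(miss), P21(miss)}
  N10 x:[34,57] y:[121/3,148/3] z:[113/3,42] -> hit [121/3,42], descend [6, 7, 13]
    N6 x:[41,57] y:[121/3,131/3] z:[113/3,42] -> hit [41,42] leaf, test {P9(miss), P17@t=41}
    N7 x:[42,56] y:[143/3,148/3] z:[115/3,124/3] -> miss, prune
    N13 x:[34,40] y:[45,46] z:[115/3,41] -> miss, prune

Summary -> nodes [0, 2, 3, 8, 10, 6, 7, 13]; box-tests=8; leaf-entries=2; first=P17

== RESULT ==
2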